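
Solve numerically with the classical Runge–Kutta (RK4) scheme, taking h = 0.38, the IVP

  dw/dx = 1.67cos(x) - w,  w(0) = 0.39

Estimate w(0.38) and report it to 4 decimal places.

0.7807

RK4: k1 = f(x_n, w_n); k2 = f(x_n + h/2, w_n + (h/2)·k1); k3 = f(x_n + h/2, w_n + (h/2)·k2); k4 = f(x_n + h, w_n + h·k3); w_{n+1} = w_n + (h/6)·(k1 + 2k2 + 2k3 + k4).
x=0.000000, w=0.390000:
  k1 = f(0.000000, 0.390000) = 1.280000
  k2 = f(0.190000, 0.633200) = 1.006747
  k3 = f(0.190000, 0.581282) = 1.058665
  k4 = f(0.380000, 0.792293) = 0.758577
  w ← 0.390000 + (0.38/6)·(k1 + 2k2 + 2k3 + k4) = 0.780729
w(0.38) ≈ 0.7807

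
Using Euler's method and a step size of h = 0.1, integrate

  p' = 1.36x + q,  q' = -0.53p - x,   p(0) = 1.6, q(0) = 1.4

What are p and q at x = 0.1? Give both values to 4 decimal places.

Euler on (p,q): p_{n+1} = p_n + h·p', q_{n+1} = q_n + h·q'.
0.000000: (1.600000, 1.400000); f=(1.400000, -0.848000) → (1.740000, 1.315200)
(p(0.1), q(0.1)) ≈ (1.7400, 1.3152)

1.7400, 1.3152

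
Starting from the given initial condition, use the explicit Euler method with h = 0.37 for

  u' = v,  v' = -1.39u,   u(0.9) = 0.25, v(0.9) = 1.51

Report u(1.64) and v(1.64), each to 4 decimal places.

Euler on (u,v): u_{n+1} = u_n + h·u', v_{n+1} = v_n + h·v'.
0.900000: (0.250000, 1.510000); f=(1.510000, -0.347500) → (0.808700, 1.381425)
1.270000: (0.808700, 1.381425); f=(1.381425, -1.124093) → (1.319827, 0.965511)
(u(1.64), v(1.64)) ≈ (1.3198, 0.9655)

1.3198, 0.9655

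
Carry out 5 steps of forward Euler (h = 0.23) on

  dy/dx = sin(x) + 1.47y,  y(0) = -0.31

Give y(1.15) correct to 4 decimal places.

-0.6425

Euler: y_{n+1} = y_n + h·f(x_n, y_n).
x=0.000000, y=-0.310000: f=-0.455700 → y ← -0.310000 + 0.23·(-0.455700) = -0.414811
x=0.230000, y=-0.414811: f=-0.381795 → y ← -0.414811 + 0.23·(-0.381795) = -0.502624
x=0.460000, y=-0.502624: f=-0.294909 → y ← -0.502624 + 0.23·(-0.294909) = -0.570453
x=0.690000, y=-0.570453: f=-0.202028 → y ← -0.570453 + 0.23·(-0.202028) = -0.616919
x=0.920000, y=-0.616919: f=-0.111270 → y ← -0.616919 + 0.23·(-0.111270) = -0.642511
y(1.15) ≈ -0.6425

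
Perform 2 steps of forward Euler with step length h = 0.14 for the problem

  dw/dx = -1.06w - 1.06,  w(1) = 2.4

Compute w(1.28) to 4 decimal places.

Euler: w_{n+1} = w_n + h·f(x_n, w_n).
x=1.000000, w=2.400000: f=-3.604000 → w ← 2.400000 + 0.14·(-3.604000) = 1.895440
x=1.140000, w=1.895440: f=-3.069166 → w ← 1.895440 + 0.14·(-3.069166) = 1.465757
w(1.28) ≈ 1.4658

1.4658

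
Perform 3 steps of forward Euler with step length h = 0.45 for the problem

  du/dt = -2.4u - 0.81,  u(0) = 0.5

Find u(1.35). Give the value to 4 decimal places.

-0.3379

Euler: u_{n+1} = u_n + h·f(t_n, u_n).
t=0.000000, u=0.500000: f=-2.010000 → u ← 0.500000 + 0.45·(-2.010000) = -0.404500
t=0.450000, u=-0.404500: f=0.160800 → u ← -0.404500 + 0.45·0.160800 = -0.332140
t=0.900000, u=-0.332140: f=-0.012864 → u ← -0.332140 + 0.45·(-0.012864) = -0.337929
u(1.35) ≈ -0.3379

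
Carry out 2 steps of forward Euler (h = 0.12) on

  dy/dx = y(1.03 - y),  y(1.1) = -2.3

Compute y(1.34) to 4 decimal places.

-4.8605

Euler: y_{n+1} = y_n + h·f(x_n, y_n).
x=1.100000, y=-2.300000: f=-7.659000 → y ← -2.300000 + 0.12·(-7.659000) = -3.219080
x=1.220000, y=-3.219080: f=-13.678128 → y ← -3.219080 + 0.12·(-13.678128) = -4.860455
y(1.34) ≈ -4.8605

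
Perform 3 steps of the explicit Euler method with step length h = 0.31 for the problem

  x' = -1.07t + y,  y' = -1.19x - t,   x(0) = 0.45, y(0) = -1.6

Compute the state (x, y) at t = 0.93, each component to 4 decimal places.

Euler on (x,y): x_{n+1} = x_n + h·x', y_{n+1} = y_n + h·y'.
0.000000: (0.450000, -1.600000); f=(-1.600000, -0.535500) → (-0.046000, -1.766005)
0.310000: (-0.046000, -1.766005); f=(-2.097705, -0.255260) → (-0.696289, -1.845136)
0.620000: (-0.696289, -1.845136); f=(-2.508536, 0.208583) → (-1.473935, -1.780475)
(x(0.93), y(0.93)) ≈ (-1.4739, -1.7805)

-1.4739, -1.7805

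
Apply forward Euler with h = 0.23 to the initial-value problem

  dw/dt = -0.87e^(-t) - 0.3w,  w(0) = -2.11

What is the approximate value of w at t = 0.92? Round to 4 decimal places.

Euler: w_{n+1} = w_n + h·f(t_n, w_n).
t=0.000000, w=-2.110000: f=-0.237000 → w ← -2.110000 + 0.23·(-0.237000) = -2.164510
t=0.230000, w=-2.164510: f=-0.041891 → w ← -2.164510 + 0.23·(-0.041891) = -2.174145
t=0.460000, w=-2.174145: f=0.103027 → w ← -2.174145 + 0.23·0.103027 = -2.150449
t=0.690000, w=-2.150449: f=0.208763 → w ← -2.150449 + 0.23·0.208763 = -2.102433
w(0.92) ≈ -2.1024

-2.1024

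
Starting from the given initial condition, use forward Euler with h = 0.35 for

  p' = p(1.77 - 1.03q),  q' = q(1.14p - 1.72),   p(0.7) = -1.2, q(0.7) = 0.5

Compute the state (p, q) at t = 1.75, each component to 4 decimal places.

Euler on (p,q): p_{n+1} = p_n + h·p', q_{n+1} = q_n + h·q'.
0.700000: (-1.200000, 0.500000); f=(-1.506000, -1.544000) → (-1.727100, -0.040400)
1.050000: (-1.727100, -0.040400); f=(-3.128835, 0.149031) → (-2.822192, 0.011761)
1.400000: (-2.822192, 0.011761); f=(-4.961093, -0.058067) → (-4.558575, -0.008563)
(p(1.75), q(1.75)) ≈ (-4.5586, -0.0086)

-4.5586, -0.0086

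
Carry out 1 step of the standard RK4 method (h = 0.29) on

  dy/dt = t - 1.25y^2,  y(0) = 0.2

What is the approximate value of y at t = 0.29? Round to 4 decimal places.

RK4: k1 = f(t_n, y_n); k2 = f(t_n + h/2, y_n + (h/2)·k1); k3 = f(t_n + h/2, y_n + (h/2)·k2); k4 = f(t_n + h, y_n + h·k3); y_{n+1} = y_n + (h/6)·(k1 + 2k2 + 2k3 + k4).
t=0.000000, y=0.200000:
  k1 = f(0.000000, 0.200000) = -0.050000
  k2 = f(0.145000, 0.192750) = 0.098559
  k3 = f(0.145000, 0.214291) = 0.087599
  k4 = f(0.290000, 0.225404) = 0.226491
  y ← 0.200000 + (0.29/6)·(k1 + 2k2 + 2k3 + k4) = 0.226526
y(0.29) ≈ 0.2265

0.2265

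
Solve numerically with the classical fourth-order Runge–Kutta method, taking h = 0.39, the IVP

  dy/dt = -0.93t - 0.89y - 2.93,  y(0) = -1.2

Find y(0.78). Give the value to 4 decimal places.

RK4: k1 = f(t_n, y_n); k2 = f(t_n + h/2, y_n + (h/2)·k1); k3 = f(t_n + h/2, y_n + (h/2)·k2); k4 = f(t_n + h, y_n + h·k3); y_{n+1} = y_n + (h/6)·(k1 + 2k2 + 2k3 + k4).
t=0.000000, y=-1.200000:
  k1 = f(0.000000, -1.200000) = -1.862000
  k2 = f(0.195000, -1.563090) = -1.720200
  k3 = f(0.195000, -1.535439) = -1.744809
  k4 = f(0.390000, -1.880476) = -1.619077
  y ← -1.200000 + (0.39/6)·(k1 + 2k2 + 2k3 + k4) = -1.876721
t=0.390000, y=-1.876721:
  k1 = f(0.390000, -1.876721) = -1.622418
  k2 = f(0.585000, -2.193093) = -1.522197
  k3 = f(0.585000, -2.173550) = -1.539591
  k4 = f(0.780000, -2.477162) = -1.450726
  y ← -1.876721 + (0.39/6)·(k1 + 2k2 + 2k3 + k4) = -2.474508
y(0.78) ≈ -2.4745

-2.4745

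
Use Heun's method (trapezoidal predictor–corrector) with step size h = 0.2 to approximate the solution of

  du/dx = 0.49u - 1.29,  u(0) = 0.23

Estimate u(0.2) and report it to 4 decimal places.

Heun: k1 = f(x_n, u_n); k2 = f(x_n + h, u_n + h·k1); u_{n+1} = u_n + (h/2)·(k1 + k2).
x=0.000000, u=0.230000:
  k1 = f(0.000000, 0.230000) = -1.177300
  k2 = f(0.200000, -0.005460) = -1.292675
  u ← 0.230000 + (0.2/2)·(-1.177300 + (-1.292675)) = -0.016998
u(0.2) ≈ -0.0170

-0.0170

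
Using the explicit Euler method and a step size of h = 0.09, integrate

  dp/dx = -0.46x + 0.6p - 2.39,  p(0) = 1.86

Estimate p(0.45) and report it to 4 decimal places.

1.1820

Euler: p_{n+1} = p_n + h·f(x_n, p_n).
x=0.000000, p=1.860000: f=-1.274000 → p ← 1.860000 + 0.09·(-1.274000) = 1.745340
x=0.090000, p=1.745340: f=-1.384196 → p ← 1.745340 + 0.09·(-1.384196) = 1.620762
x=0.180000, p=1.620762: f=-1.500343 → p ← 1.620762 + 0.09·(-1.500343) = 1.485732
x=0.270000, p=1.485732: f=-1.622761 → p ← 1.485732 + 0.09·(-1.622761) = 1.339683
x=0.360000, p=1.339683: f=-1.751790 → p ← 1.339683 + 0.09·(-1.751790) = 1.182022
p(0.45) ≈ 1.1820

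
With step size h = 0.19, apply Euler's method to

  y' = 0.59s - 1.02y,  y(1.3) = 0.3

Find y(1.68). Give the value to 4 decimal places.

Euler: y_{n+1} = y_n + h·f(s_n, y_n).
s=1.300000, y=0.300000: f=0.461000 → y ← 0.300000 + 0.19·0.461000 = 0.387590
s=1.490000, y=0.387590: f=0.483758 → y ← 0.387590 + 0.19·0.483758 = 0.479504
y(1.68) ≈ 0.4795

0.4795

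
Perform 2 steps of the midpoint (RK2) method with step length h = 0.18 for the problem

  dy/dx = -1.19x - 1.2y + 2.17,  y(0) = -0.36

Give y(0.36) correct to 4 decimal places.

0.3258

Midpoint: k1 = f(x_n, y_n); k2 = f(x_n + h/2, y_n + (h/2)·k1); y_{n+1} = y_n + h·k2.
x=0.000000, y=-0.360000:
  k1 = f(0.000000, -0.360000) = 2.602000
  k2 = f(0.090000, -0.125820) = 2.213884
  y ← -0.360000 + 0.18·2.213884 = 0.038499
x=0.180000, y=0.038499:
  k1 = f(0.180000, 0.038499) = 1.909601
  k2 = f(0.270000, 0.210363) = 1.596264
  y ← 0.038499 + 0.18·1.596264 = 0.325827
y(0.36) ≈ 0.3258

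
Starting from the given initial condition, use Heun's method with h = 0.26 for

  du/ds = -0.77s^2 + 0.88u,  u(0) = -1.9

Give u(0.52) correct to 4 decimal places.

-3.0363

Heun: k1 = f(s_n, u_n); k2 = f(s_n + h, u_n + h·k1); u_{n+1} = u_n + (h/2)·(k1 + k2).
s=0.000000, u=-1.900000:
  k1 = f(0.000000, -1.900000) = -1.672000
  k2 = f(0.260000, -2.334720) = -2.106606
  u ← -1.900000 + (0.26/2)·(-1.672000 + (-2.106606)) = -2.391219
s=0.260000, u=-2.391219:
  k1 = f(0.260000, -2.391219) = -2.156324
  k2 = f(0.520000, -2.951863) = -2.805848
  u ← -2.391219 + (0.26/2)·(-2.156324 + (-2.805848)) = -3.036301
u(0.52) ≈ -3.0363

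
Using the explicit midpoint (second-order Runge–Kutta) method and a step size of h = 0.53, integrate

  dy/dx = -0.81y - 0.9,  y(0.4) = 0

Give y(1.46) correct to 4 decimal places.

Midpoint: k1 = f(x_n, y_n); k2 = f(x_n + h/2, y_n + (h/2)·k1); y_{n+1} = y_n + h·k2.
x=0.400000, y=0.000000:
  k1 = f(0.400000, 0.000000) = -0.900000
  k2 = f(0.665000, -0.238500) = -0.706815
  y ← 0.000000 + 0.53·(-0.706815) = -0.374612
x=0.930000, y=-0.374612:
  k1 = f(0.930000, -0.374612) = -0.596564
  k2 = f(1.195000, -0.532701) = -0.468512
  y ← -0.374612 + 0.53·(-0.468512) = -0.622923
y(1.46) ≈ -0.6229

-0.6229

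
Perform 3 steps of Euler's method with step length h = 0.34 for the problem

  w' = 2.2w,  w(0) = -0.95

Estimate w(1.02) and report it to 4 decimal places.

Euler: w_{n+1} = w_n + h·f(s_n, w_n).
s=0.000000, w=-0.950000: f=-2.090000 → w ← -0.950000 + 0.34·(-2.090000) = -1.660600
s=0.340000, w=-1.660600: f=-3.653320 → w ← -1.660600 + 0.34·(-3.653320) = -2.902729
s=0.680000, w=-2.902729: f=-6.386003 → w ← -2.902729 + 0.34·(-6.386003) = -5.073970
w(1.02) ≈ -5.0740

-5.0740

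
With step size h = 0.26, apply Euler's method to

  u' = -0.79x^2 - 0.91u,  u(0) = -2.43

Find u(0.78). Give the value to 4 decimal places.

Euler: u_{n+1} = u_n + h·f(x_n, u_n).
x=0.000000, u=-2.430000: f=2.211300 → u ← -2.430000 + 0.26·2.211300 = -1.855062
x=0.260000, u=-1.855062: f=1.634702 → u ← -1.855062 + 0.26·1.634702 = -1.430039
x=0.520000, u=-1.430039: f=1.087720 → u ← -1.430039 + 0.26·1.087720 = -1.147232
u(0.78) ≈ -1.1472

-1.1472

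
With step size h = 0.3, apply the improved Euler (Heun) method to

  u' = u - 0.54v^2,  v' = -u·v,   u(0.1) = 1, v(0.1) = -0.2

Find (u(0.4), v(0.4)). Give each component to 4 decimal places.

1.3392, -0.1428

Heun on (u,v): k1 = f(s_n, state_n); k2 = f(s_n + h, state_n + h·k1); state_{n+1} = state_n + (h/2)·(k1 + k2).
0.100000: (1.000000, -0.200000)
  k1 = (0.978400, 0.200000)
  predictor → (1.293520, -0.140000)
  k2 = (1.282936, 0.181093)
  → (1.339200, -0.142836)
(u(0.4), v(0.4)) ≈ (1.3392, -0.1428)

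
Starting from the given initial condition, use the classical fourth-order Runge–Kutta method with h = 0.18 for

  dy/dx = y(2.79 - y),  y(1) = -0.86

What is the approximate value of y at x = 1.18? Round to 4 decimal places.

-1.7759

RK4: k1 = f(x_n, y_n); k2 = f(x_n + h/2, y_n + (h/2)·k1); k3 = f(x_n + h/2, y_n + (h/2)·k2); k4 = f(x_n + h, y_n + h·k3); y_{n+1} = y_n + (h/6)·(k1 + 2k2 + 2k3 + k4).
x=1.000000, y=-0.860000:
  k1 = f(1.000000, -0.860000) = -3.139000
  k2 = f(1.090000, -1.142510) = -4.492932
  k3 = f(1.090000, -1.264364) = -5.126191
  k4 = f(1.180000, -1.782714) = -8.151844
  y ← -0.860000 + (0.18/6)·(k1 + 2k2 + 2k3 + k4) = -1.775873
y(1.18) ≈ -1.7759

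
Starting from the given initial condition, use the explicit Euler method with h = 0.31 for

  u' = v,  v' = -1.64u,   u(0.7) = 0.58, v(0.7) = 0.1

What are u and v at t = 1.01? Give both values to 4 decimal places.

Euler on (u,v): u_{n+1} = u_n + h·u', v_{n+1} = v_n + h·v'.
0.700000: (0.580000, 0.100000); f=(0.100000, -0.951200) → (0.611000, -0.194872)
(u(1.01), v(1.01)) ≈ (0.6110, -0.1949)

0.6110, -0.1949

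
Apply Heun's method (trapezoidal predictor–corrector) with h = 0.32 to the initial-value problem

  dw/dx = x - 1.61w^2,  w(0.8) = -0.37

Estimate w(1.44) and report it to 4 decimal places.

0.2843

Heun: k1 = f(x_n, w_n); k2 = f(x_n + h, w_n + h·k1); w_{n+1} = w_n + (h/2)·(k1 + k2).
x=0.800000, w=-0.370000:
  k1 = f(0.800000, -0.370000) = 0.579591
  k2 = f(1.120000, -0.184531) = 1.065177
  w ← -0.370000 + (0.32/2)·(0.579591 + 1.065177) = -0.106837
x=1.120000, w=-0.106837:
  k1 = f(1.120000, -0.106837) = 1.101623
  k2 = f(1.440000, 0.245682) = 1.342821
  w ← -0.106837 + (0.32/2)·(1.101623 + 1.342821) = 0.284274
w(1.44) ≈ 0.2843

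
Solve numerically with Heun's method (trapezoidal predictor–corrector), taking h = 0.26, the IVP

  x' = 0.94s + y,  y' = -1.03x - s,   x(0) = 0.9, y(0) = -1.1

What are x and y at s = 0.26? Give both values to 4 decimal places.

Heun on (x,y): k1 = f(s_n, state_n); k2 = f(s_n + h, state_n + h·k1); state_{n+1} = state_n + (h/2)·(k1 + k2).
0.000000: (0.900000, -1.100000)
  k1 = (-1.100000, -0.927000)
  predictor → (0.614000, -1.341020)
  k2 = (-1.096620, -0.892420)
  → (0.614439, -1.336525)
(x(0.26), y(0.26)) ≈ (0.6144, -1.3365)

0.6144, -1.3365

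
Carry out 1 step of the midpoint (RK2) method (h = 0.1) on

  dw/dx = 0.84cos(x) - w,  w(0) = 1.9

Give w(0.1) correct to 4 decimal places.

1.7992

Midpoint: k1 = f(x_n, w_n); k2 = f(x_n + h/2, w_n + (h/2)·k1); w_{n+1} = w_n + h·k2.
x=0.000000, w=1.900000:
  k1 = f(0.000000, 1.900000) = -1.060000
  k2 = f(0.050000, 1.847000) = -1.008050
  w ← 1.900000 + 0.1·(-1.008050) = 1.799195
w(0.1) ≈ 1.7992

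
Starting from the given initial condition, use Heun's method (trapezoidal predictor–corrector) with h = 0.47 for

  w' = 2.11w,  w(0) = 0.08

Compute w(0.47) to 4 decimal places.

0.1987

Heun: k1 = f(s_n, w_n); k2 = f(s_n + h, w_n + h·k1); w_{n+1} = w_n + (h/2)·(k1 + k2).
s=0.000000, w=0.080000:
  k1 = f(0.000000, 0.080000) = 0.168800
  k2 = f(0.470000, 0.159336) = 0.336199
  w ← 0.080000 + (0.47/2)·(0.168800 + 0.336199) = 0.198675
w(0.47) ≈ 0.1987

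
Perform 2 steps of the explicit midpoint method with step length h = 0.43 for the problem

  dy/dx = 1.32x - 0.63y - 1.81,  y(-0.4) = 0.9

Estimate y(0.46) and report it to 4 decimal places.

Midpoint: k1 = f(x_n, y_n); k2 = f(x_n + h/2, y_n + (h/2)·k1); y_{n+1} = y_n + h·k2.
x=-0.400000, y=0.900000:
  k1 = f(-0.400000, 0.900000) = -2.905000
  k2 = f(-0.185000, 0.275425) = -2.227718
  y ← 0.900000 + 0.43·(-2.227718) = -0.057919
x=0.030000, y=-0.057919:
  k1 = f(0.030000, -0.057919) = -1.733911
  k2 = f(0.245000, -0.430710) = -1.215253
  y ← -0.057919 + 0.43·(-1.215253) = -0.580477
y(0.46) ≈ -0.5805

-0.5805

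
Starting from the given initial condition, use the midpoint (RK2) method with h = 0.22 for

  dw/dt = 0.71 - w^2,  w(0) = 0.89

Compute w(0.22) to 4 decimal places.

0.8755

Midpoint: k1 = f(t_n, w_n); k2 = f(t_n + h/2, w_n + (h/2)·k1); w_{n+1} = w_n + h·k2.
t=0.000000, w=0.890000:
  k1 = f(0.000000, 0.890000) = -0.082100
  k2 = f(0.110000, 0.880969) = -0.066106
  w ← 0.890000 + 0.22·(-0.066106) = 0.875457
w(0.22) ≈ 0.8755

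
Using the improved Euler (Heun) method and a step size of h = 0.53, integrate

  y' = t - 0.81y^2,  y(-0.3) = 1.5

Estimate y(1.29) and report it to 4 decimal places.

1.0881

Heun: k1 = f(t_n, y_n); k2 = f(t_n + h, y_n + h·k1); y_{n+1} = y_n + (h/2)·(k1 + k2).
t=-0.300000, y=1.500000:
  k1 = f(-0.300000, 1.500000) = -2.122500
  k2 = f(0.230000, 0.375075) = 0.116048
  y ← 1.500000 + (0.53/2)·(-2.122500 + 0.116048) = 0.968290
t=0.230000, y=0.968290:
  k1 = f(0.230000, 0.968290) = -0.529445
  k2 = f(0.760000, 0.687685) = 0.376943
  y ← 0.968290 + (0.53/2)·(-0.529445 + 0.376943) = 0.927877
t=0.760000, y=0.927877:
  k1 = f(0.760000, 0.927877) = 0.062625
  k2 = f(1.290000, 0.961069) = 0.541841
  y ← 0.927877 + (0.53/2)·(0.062625 + 0.541841) = 1.088061
y(1.29) ≈ 1.0881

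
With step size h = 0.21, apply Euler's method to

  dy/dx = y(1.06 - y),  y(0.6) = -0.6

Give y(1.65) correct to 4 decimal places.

Euler: y_{n+1} = y_n + h·f(x_n, y_n).
x=0.600000, y=-0.600000: f=-0.996000 → y ← -0.600000 + 0.21·(-0.996000) = -0.809160
x=0.810000, y=-0.809160: f=-1.512450 → y ← -0.809160 + 0.21·(-1.512450) = -1.126774
x=1.020000, y=-1.126774: f=-2.464001 → y ← -1.126774 + 0.21·(-2.464001) = -1.644215
x=1.230000, y=-1.644215: f=-4.446310 → y ← -1.644215 + 0.21·(-4.446310) = -2.577940
x=1.440000, y=-2.577940: f=-9.378389 → y ← -2.577940 + 0.21·(-9.378389) = -4.547401
y(1.65) ≈ -4.5474

-4.5474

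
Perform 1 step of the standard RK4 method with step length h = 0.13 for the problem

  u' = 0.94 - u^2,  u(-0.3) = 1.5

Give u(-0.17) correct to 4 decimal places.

1.3581

RK4: k1 = f(t_n, u_n); k2 = f(t_n + h/2, u_n + (h/2)·k1); k3 = f(t_n + h/2, u_n + (h/2)·k2); k4 = f(t_n + h, u_n + h·k3); u_{n+1} = u_n + (h/6)·(k1 + 2k2 + 2k3 + k4).
t=-0.300000, u=1.500000:
  k1 = f(-0.300000, 1.500000) = -1.310000
  k2 = f(-0.235000, 1.414850) = -1.061801
  k3 = f(-0.235000, 1.430983) = -1.107712
  k4 = f(-0.170000, 1.355997) = -0.898729
  u ← 1.500000 + (0.13/6)·(k1 + 2k2 + 2k3 + k4) = 1.358132
u(-0.17) ≈ 1.3581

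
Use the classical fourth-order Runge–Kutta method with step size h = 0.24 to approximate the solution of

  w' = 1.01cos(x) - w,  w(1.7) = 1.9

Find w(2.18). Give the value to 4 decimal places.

RK4: k1 = f(x_n, w_n); k2 = f(x_n + h/2, w_n + (h/2)·k1); k3 = f(x_n + h/2, w_n + (h/2)·k2); k4 = f(x_n + h, w_n + h·k3); w_{n+1} = w_n + (h/6)·(k1 + 2k2 + 2k3 + k4).
x=1.700000, w=1.900000:
  k1 = f(1.700000, 1.900000) = -2.030133
  k2 = f(1.820000, 1.656384) = -1.905483
  k3 = f(1.820000, 1.671342) = -1.920441
  k4 = f(1.940000, 1.439094) = -1.803576
  w ← 1.900000 + (0.24/6)·(k1 + 2k2 + 2k3 + k4) = 1.440578
x=1.940000, w=1.440578:
  k1 = f(1.940000, 1.440578) = -1.805059
  k2 = f(2.060000, 1.223971) = -1.698593
  k3 = f(2.060000, 1.236747) = -1.711369
  k4 = f(2.180000, 1.029849) = -1.607786
  w ← 1.440578 + (0.24/6)·(k1 + 2k2 + 2k3 + k4) = 1.031267
w(2.18) ≈ 1.0313

1.0313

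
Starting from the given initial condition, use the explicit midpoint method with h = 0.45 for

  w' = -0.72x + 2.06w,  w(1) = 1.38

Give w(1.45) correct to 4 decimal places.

2.7051

Midpoint: k1 = f(x_n, w_n); k2 = f(x_n + h/2, w_n + (h/2)·k1); w_{n+1} = w_n + h·k2.
x=1.000000, w=1.380000:
  k1 = f(1.000000, 1.380000) = 2.122800
  k2 = f(1.225000, 1.857630) = 2.944718
  w ← 1.380000 + 0.45·2.944718 = 2.705123
w(1.45) ≈ 2.7051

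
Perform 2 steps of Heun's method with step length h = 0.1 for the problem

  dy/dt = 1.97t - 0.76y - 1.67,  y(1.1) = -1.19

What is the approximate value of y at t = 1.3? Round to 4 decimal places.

-0.8923

Heun: k1 = f(t_n, y_n); k2 = f(t_n + h, y_n + h·k1); y_{n+1} = y_n + (h/2)·(k1 + k2).
t=1.100000, y=-1.190000:
  k1 = f(1.100000, -1.190000) = 1.401400
  k2 = f(1.200000, -1.049860) = 1.491894
  y ← -1.190000 + (0.1/2)·(1.401400 + 1.491894) = -1.045335
t=1.200000, y=-1.045335:
  k1 = f(1.200000, -1.045335) = 1.488455
  k2 = f(1.300000, -0.896490) = 1.572332
  y ← -1.045335 + (0.1/2)·(1.488455 + 1.572332) = -0.892296
y(1.3) ≈ -0.8923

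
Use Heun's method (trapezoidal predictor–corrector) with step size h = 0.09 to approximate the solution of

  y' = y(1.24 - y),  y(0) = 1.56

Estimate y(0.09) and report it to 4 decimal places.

1.5188

Heun: k1 = f(s_n, y_n); k2 = f(s_n + h, y_n + h·k1); y_{n+1} = y_n + (h/2)·(k1 + k2).
s=0.000000, y=1.560000:
  k1 = f(0.000000, 1.560000) = -0.499200
  k2 = f(0.090000, 1.515072) = -0.416754
  y ← 1.560000 + (0.09/2)·(-0.499200 + (-0.416754)) = 1.518782
y(0.09) ≈ 1.5188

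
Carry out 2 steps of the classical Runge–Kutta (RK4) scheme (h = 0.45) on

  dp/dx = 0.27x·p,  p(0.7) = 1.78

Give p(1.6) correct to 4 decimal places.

2.3539

RK4: k1 = f(x_n, p_n); k2 = f(x_n + h/2, p_n + (h/2)·k1); k3 = f(x_n + h/2, p_n + (h/2)·k2); k4 = f(x_n + h, p_n + h·k3); p_{n+1} = p_n + (h/6)·(k1 + 2k2 + 2k3 + k4).
x=0.700000, p=1.780000:
  k1 = f(0.700000, 1.780000) = 0.336420
  k2 = f(0.925000, 1.855695) = 0.463460
  k3 = f(0.925000, 1.884278) = 0.470599
  k4 = f(1.150000, 1.991769) = 0.618444
  p ← 1.780000 + (0.45/6)·(k1 + 2k2 + 2k3 + k4) = 1.991724
x=1.150000, p=1.991724:
  k1 = f(1.150000, 1.991724) = 0.618430
  k2 = f(1.375000, 2.130870) = 0.791086
  k3 = f(1.375000, 2.169718) = 0.805508
  k4 = f(1.600000, 2.354202) = 1.017015
  p ← 1.991724 + (0.45/6)·(k1 + 2k2 + 2k3 + k4) = 2.353871
p(1.6) ≈ 2.3539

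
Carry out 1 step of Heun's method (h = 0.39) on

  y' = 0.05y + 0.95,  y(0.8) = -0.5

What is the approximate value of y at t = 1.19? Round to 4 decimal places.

Heun: k1 = f(t_n, y_n); k2 = f(t_n + h, y_n + h·k1); y_{n+1} = y_n + (h/2)·(k1 + k2).
t=0.800000, y=-0.500000:
  k1 = f(0.800000, -0.500000) = 0.925000
  k2 = f(1.190000, -0.139250) = 0.943037
  y ← -0.500000 + (0.39/2)·(0.925000 + 0.943037) = -0.135733
y(1.19) ≈ -0.1357

-0.1357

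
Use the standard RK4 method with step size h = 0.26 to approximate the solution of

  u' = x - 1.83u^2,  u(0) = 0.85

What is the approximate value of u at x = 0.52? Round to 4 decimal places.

0.5677

RK4: k1 = f(x_n, u_n); k2 = f(x_n + h/2, u_n + (h/2)·k1); k3 = f(x_n + h/2, u_n + (h/2)·k2); k4 = f(x_n + h, u_n + h·k3); u_{n+1} = u_n + (h/6)·(k1 + 2k2 + 2k3 + k4).
x=0.000000, u=0.850000:
  k1 = f(0.000000, 0.850000) = -1.322175
  k2 = f(0.130000, 0.678117) = -0.711513
  k3 = f(0.130000, 0.757503) = -0.920075
  k4 = f(0.260000, 0.610781) = -0.422687
  u ← 0.850000 + (0.26/6)·(k1 + 2k2 + 2k3 + k4) = 0.632985
x=0.260000, u=0.632985:
  k1 = f(0.260000, 0.632985) = -0.473226
  k2 = f(0.390000, 0.571466) = -0.207629
  k3 = f(0.390000, 0.605993) = -0.282027
  k4 = f(0.520000, 0.559658) = -0.053187
  u ← 0.632985 + (0.26/6)·(k1 + 2k2 + 2k3 + k4) = 0.567737
u(0.52) ≈ 0.5677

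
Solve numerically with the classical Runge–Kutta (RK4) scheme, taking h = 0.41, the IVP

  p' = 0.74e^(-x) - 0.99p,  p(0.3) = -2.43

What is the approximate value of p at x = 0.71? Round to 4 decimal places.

-1.4701

RK4: k1 = f(x_n, p_n); k2 = f(x_n + h/2, p_n + (h/2)·k1); k3 = f(x_n + h/2, p_n + (h/2)·k2); k4 = f(x_n + h, p_n + h·k3); p_{n+1} = p_n + (h/6)·(k1 + 2k2 + 2k3 + k4).
x=0.300000, p=-2.430000:
  k1 = f(0.300000, -2.430000) = 2.953905
  k2 = f(0.505000, -1.824449) = 2.252799
  k3 = f(0.505000, -1.968176) = 2.395089
  k4 = f(0.710000, -1.448014) = 1.797350
  p ← -2.430000 + (0.41/6)·(k1 + 2k2 + 2k3 + k4) = -1.470120
p(0.71) ≈ -1.4701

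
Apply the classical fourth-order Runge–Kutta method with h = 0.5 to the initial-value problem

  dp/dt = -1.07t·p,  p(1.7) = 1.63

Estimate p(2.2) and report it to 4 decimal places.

0.5872

RK4: k1 = f(t_n, p_n); k2 = f(t_n + h/2, p_n + (h/2)·k1); k3 = f(t_n + h/2, p_n + (h/2)·k2); k4 = f(t_n + h, p_n + h·k3); p_{n+1} = p_n + (h/6)·(k1 + 2k2 + 2k3 + k4).
t=1.700000, p=1.630000:
  k1 = f(1.700000, 1.630000) = -2.964970
  k2 = f(1.950000, 0.888757) = -1.854393
  k3 = f(1.950000, 1.166402) = -2.433697
  k4 = f(2.200000, 0.413151) = -0.972558
  p ← 1.630000 + (0.5/6)·(k1 + 2k2 + 2k3 + k4) = 0.587191
p(2.2) ≈ 0.5872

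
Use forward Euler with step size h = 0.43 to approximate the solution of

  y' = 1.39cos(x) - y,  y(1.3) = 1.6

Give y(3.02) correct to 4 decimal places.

Euler: y_{n+1} = y_n + h·f(x_n, y_n).
x=1.300000, y=1.600000: f=-1.228177 → y ← 1.600000 + 0.43·(-1.228177) = 1.071884
x=1.730000, y=1.071884: f=-1.292244 → y ← 1.071884 + 0.43·(-1.292244) = 0.516219
x=2.160000, y=0.516219: f=-1.288641 → y ← 0.516219 + 0.43·(-1.288641) = -0.037896
x=2.590000, y=-0.037896: f=-1.145954 → y ← -0.037896 + 0.43·(-1.145954) = -0.530657
y(3.02) ≈ -0.5307

-0.5307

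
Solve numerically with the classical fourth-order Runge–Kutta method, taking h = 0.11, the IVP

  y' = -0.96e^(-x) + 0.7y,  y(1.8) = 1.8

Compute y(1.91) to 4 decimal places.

RK4: k1 = f(x_n, y_n); k2 = f(x_n + h/2, y_n + (h/2)·k1); k3 = f(x_n + h/2, y_n + (h/2)·k2); k4 = f(x_n + h, y_n + h·k3); y_{n+1} = y_n + (h/6)·(k1 + 2k2 + 2k3 + k4).
x=1.800000, y=1.800000:
  k1 = f(1.800000, 1.800000) = 1.101313
  k2 = f(1.855000, 1.860572) = 1.152206
  k3 = f(1.855000, 1.863371) = 1.154165
  k4 = f(1.910000, 1.926958) = 1.206714
  y ← 1.800000 + (0.11/6)·(k1 + 2k2 + 2k3 + k4) = 1.926881
y(1.91) ≈ 1.9269

1.9269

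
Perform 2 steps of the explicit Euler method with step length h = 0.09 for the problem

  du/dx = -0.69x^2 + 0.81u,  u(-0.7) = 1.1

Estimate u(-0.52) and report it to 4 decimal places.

Euler: u_{n+1} = u_n + h·f(x_n, u_n).
x=-0.700000, u=1.100000: f=0.552900 → u ← 1.100000 + 0.09·0.552900 = 1.149761
x=-0.610000, u=1.149761: f=0.674557 → u ← 1.149761 + 0.09·0.674557 = 1.210471
u(-0.52) ≈ 1.2105

1.2105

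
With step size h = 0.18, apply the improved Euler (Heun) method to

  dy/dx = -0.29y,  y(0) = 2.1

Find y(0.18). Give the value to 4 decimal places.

Heun: k1 = f(x_n, y_n); k2 = f(x_n + h, y_n + h·k1); y_{n+1} = y_n + (h/2)·(k1 + k2).
x=0.000000, y=2.100000:
  k1 = f(0.000000, 2.100000) = -0.609000
  k2 = f(0.180000, 1.990380) = -0.577210
  y ← 2.100000 + (0.18/2)·(-0.609000 + (-0.577210)) = 1.993241
y(0.18) ≈ 1.9932

1.9932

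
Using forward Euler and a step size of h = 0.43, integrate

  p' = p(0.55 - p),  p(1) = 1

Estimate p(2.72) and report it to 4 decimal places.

0.6327

Euler: p_{n+1} = p_n + h·f(t_n, p_n).
t=1.000000, p=1.000000: f=-0.450000 → p ← 1.000000 + 0.43·(-0.450000) = 0.806500
t=1.430000, p=0.806500: f=-0.206867 → p ← 0.806500 + 0.43·(-0.206867) = 0.717547
t=1.860000, p=0.717547: f=-0.120223 → p ← 0.717547 + 0.43·(-0.120223) = 0.665851
t=2.290000, p=0.665851: f=-0.077140 → p ← 0.665851 + 0.43·(-0.077140) = 0.632681
p(2.72) ≈ 0.6327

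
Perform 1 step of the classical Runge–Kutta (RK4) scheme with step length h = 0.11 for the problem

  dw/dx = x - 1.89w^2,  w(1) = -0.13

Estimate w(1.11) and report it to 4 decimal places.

-0.0153

RK4: k1 = f(x_n, w_n); k2 = f(x_n + h/2, w_n + (h/2)·k1); k3 = f(x_n + h/2, w_n + (h/2)·k2); k4 = f(x_n + h, w_n + h·k3); w_{n+1} = w_n + (h/6)·(k1 + 2k2 + 2k3 + k4).
x=1.000000, w=-0.130000:
  k1 = f(1.000000, -0.130000) = 0.968059
  k2 = f(1.055000, -0.076757) = 1.043865
  k3 = f(1.055000, -0.072587) = 1.045042
  k4 = f(1.110000, -0.015045) = 1.109572
  w ← -0.130000 + (0.11/6)·(k1 + 2k2 + 2k3 + k4) = -0.015317
w(1.11) ≈ -0.0153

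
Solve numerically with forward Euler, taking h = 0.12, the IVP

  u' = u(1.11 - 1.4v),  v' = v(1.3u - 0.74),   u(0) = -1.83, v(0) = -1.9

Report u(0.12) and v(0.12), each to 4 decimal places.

Euler on (u,v): u_{n+1} = u_n + h·u', v_{n+1} = v_n + h·v'.
0.000000: (-1.830000, -1.900000); f=(-6.899100, 5.926100) → (-2.657892, -1.188868)
(u(0.12), v(0.12)) ≈ (-2.6579, -1.1889)

-2.6579, -1.1889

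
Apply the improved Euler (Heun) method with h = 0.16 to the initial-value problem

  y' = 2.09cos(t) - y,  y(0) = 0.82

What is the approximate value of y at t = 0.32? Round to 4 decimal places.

1.1543

Heun: k1 = f(t_n, y_n); k2 = f(t_n + h, y_n + h·k1); y_{n+1} = y_n + (h/2)·(k1 + k2).
t=0.000000, y=0.820000:
  k1 = f(0.000000, 0.820000) = 1.270000
  k2 = f(0.160000, 1.023200) = 1.040105
  y ← 0.820000 + (0.16/2)·(1.270000 + 1.040105) = 1.004808
t=0.160000, y=1.004808:
  k1 = f(0.160000, 1.004808) = 1.058497
  k2 = f(0.320000, 1.174168) = 0.809734
  y ← 1.004808 + (0.16/2)·(1.058497 + 0.809734) = 1.154267
y(0.32) ≈ 1.1543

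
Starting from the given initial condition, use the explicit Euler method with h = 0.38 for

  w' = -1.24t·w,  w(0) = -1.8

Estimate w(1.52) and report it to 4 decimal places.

Euler: w_{n+1} = w_n + h·f(t_n, w_n).
t=0.000000, w=-1.800000: f=0.000000 → w ← -1.800000 + 0.38·0.000000 = -1.800000
t=0.380000, w=-1.800000: f=0.848160 → w ← -1.800000 + 0.38·0.848160 = -1.477699
t=0.760000, w=-1.477699: f=1.392584 → w ← -1.477699 + 0.38·1.392584 = -0.948517
t=1.140000, w=-0.948517: f=1.340824 → w ← -0.948517 + 0.38·1.340824 = -0.439004
w(1.52) ≈ -0.4390

-0.4390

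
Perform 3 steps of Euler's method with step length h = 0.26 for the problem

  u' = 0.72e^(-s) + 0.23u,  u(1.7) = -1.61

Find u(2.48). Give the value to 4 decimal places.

-1.8298

Euler: u_{n+1} = u_n + h·f(s_n, u_n).
s=1.700000, u=-1.610000: f=-0.238768 → u ← -1.610000 + 0.26·(-0.238768) = -1.672080
s=1.960000, u=-1.672080: f=-0.283160 → u ← -1.672080 + 0.26·(-0.283160) = -1.745701
s=2.220000, u=-1.745701: f=-0.323313 → u ← -1.745701 + 0.26·(-0.323313) = -1.829763
u(2.48) ≈ -1.8298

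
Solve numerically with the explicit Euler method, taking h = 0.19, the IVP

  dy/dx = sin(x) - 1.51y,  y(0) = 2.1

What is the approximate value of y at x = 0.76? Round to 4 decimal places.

Euler: y_{n+1} = y_n + h·f(x_n, y_n).
x=0.000000, y=2.100000: f=-3.171000 → y ← 2.100000 + 0.19·(-3.171000) = 1.497510
x=0.190000, y=1.497510: f=-2.072381 → y ← 1.497510 + 0.19·(-2.072381) = 1.103758
x=0.380000, y=1.103758: f=-1.295753 → y ← 1.103758 + 0.19·(-1.295753) = 0.857564
x=0.570000, y=0.857564: f=-0.755290 → y ← 0.857564 + 0.19·(-0.755290) = 0.714059
y(0.76) ≈ 0.7141

0.7141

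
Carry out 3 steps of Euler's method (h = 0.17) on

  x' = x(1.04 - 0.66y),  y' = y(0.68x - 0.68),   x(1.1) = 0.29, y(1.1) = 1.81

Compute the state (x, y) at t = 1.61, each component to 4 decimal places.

0.2813, 1.3967

Euler on (x,y): x_{n+1} = x_n + h·x', y_{n+1} = y_n + h·y'.
1.100000: (0.290000, 1.810000); f=(-0.044834, -0.873868) → (0.282378, 1.661442)
1.270000: (0.282378, 1.661442); f=(-0.015969, -0.810755) → (0.279663, 1.523614)
1.440000: (0.279663, 1.523614); f=(0.009625, -0.746310) → (0.281300, 1.396741)
(x(1.61), y(1.61)) ≈ (0.2813, 1.3967)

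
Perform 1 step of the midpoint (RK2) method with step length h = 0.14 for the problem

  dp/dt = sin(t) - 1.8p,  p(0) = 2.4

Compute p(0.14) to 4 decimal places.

1.8812

Midpoint: k1 = f(t_n, p_n); k2 = f(t_n + h/2, p_n + (h/2)·k1); p_{n+1} = p_n + h·k2.
t=0.000000, p=2.400000:
  k1 = f(0.000000, 2.400000) = -4.320000
  k2 = f(0.070000, 2.097600) = -3.705737
  p ← 2.400000 + 0.14·(-3.705737) = 1.881197
p(0.14) ≈ 1.8812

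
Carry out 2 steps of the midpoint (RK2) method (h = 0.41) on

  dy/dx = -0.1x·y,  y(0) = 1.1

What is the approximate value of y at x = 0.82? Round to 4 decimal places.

Midpoint: k1 = f(x_n, y_n); k2 = f(x_n + h/2, y_n + (h/2)·k1); y_{n+1} = y_n + h·k2.
x=0.000000, y=1.100000:
  k1 = f(0.000000, 1.100000) = 0.000000
  k2 = f(0.205000, 1.100000) = -0.022550
  y ← 1.100000 + 0.41·(-0.022550) = 1.090755
x=0.410000, y=1.090755:
  k1 = f(0.410000, 1.090755) = -0.044721
  k2 = f(0.615000, 1.081587) = -0.066518
  y ← 1.090755 + 0.41·(-0.066518) = 1.063482
y(0.82) ≈ 1.0635

1.0635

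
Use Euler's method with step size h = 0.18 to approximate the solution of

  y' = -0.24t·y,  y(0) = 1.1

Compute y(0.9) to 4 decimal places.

1.0168

Euler: y_{n+1} = y_n + h·f(t_n, y_n).
t=0.000000, y=1.100000: f=0.000000 → y ← 1.100000 + 0.18·0.000000 = 1.100000
t=0.180000, y=1.100000: f=-0.047520 → y ← 1.100000 + 0.18·(-0.047520) = 1.091446
t=0.360000, y=1.091446: f=-0.094301 → y ← 1.091446 + 0.18·(-0.094301) = 1.074472
t=0.540000, y=1.074472: f=-0.139252 → y ← 1.074472 + 0.18·(-0.139252) = 1.049407
t=0.720000, y=1.049407: f=-0.181338 → y ← 1.049407 + 0.18·(-0.181338) = 1.016766
y(0.9) ≈ 1.0168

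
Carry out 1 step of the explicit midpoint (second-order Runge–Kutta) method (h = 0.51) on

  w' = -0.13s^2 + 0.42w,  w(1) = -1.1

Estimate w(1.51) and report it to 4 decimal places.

-1.4724

Midpoint: k1 = f(s_n, w_n); k2 = f(s_n + h/2, w_n + (h/2)·k1); w_{n+1} = w_n + h·k2.
s=1.000000, w=-1.100000:
  k1 = f(1.000000, -1.100000) = -0.592000
  k2 = f(1.255000, -1.250960) = -0.730156
  w ← -1.100000 + 0.51·(-0.730156) = -1.472380
w(1.51) ≈ -1.4724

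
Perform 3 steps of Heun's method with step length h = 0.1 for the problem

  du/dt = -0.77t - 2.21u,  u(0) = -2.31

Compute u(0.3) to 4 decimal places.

-1.2266

Heun: k1 = f(t_n, u_n); k2 = f(t_n + h, u_n + h·k1); u_{n+1} = u_n + (h/2)·(k1 + k2).
t=0.000000, u=-2.310000:
  k1 = f(0.000000, -2.310000) = 5.105100
  k2 = f(0.100000, -1.799490) = 3.899873
  u ← -2.310000 + (0.1/2)·(5.105100 + 3.899873) = -1.859751
t=0.100000, u=-1.859751:
  k1 = f(0.100000, -1.859751) = 4.033050
  k2 = f(0.200000, -1.456446) = 3.064746
  u ← -1.859751 + (0.1/2)·(4.033050 + 3.064746) = -1.504862
t=0.200000, u=-1.504862:
  k1 = f(0.200000, -1.504862) = 3.171744
  k2 = f(0.300000, -1.187687) = 2.393789
  u ← -1.504862 + (0.1/2)·(3.171744 + 2.393789) = -1.226585
u(0.3) ≈ -1.2266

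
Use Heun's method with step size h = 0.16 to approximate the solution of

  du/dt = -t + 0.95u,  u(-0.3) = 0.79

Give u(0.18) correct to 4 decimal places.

Heun: k1 = f(t_n, u_n); k2 = f(t_n + h, u_n + h·k1); u_{n+1} = u_n + (h/2)·(k1 + k2).
t=-0.300000, u=0.790000:
  k1 = f(-0.300000, 0.790000) = 1.050500
  k2 = f(-0.140000, 0.958080) = 1.050176
  u ← 0.790000 + (0.16/2)·(1.050500 + 1.050176) = 0.958054
t=-0.140000, u=0.958054:
  k1 = f(-0.140000, 0.958054) = 1.050151
  k2 = f(0.020000, 1.126078) = 1.049774
  u ← 0.958054 + (0.16/2)·(1.050151 + 1.049774) = 1.126048
t=0.020000, u=1.126048:
  k1 = f(0.020000, 1.126048) = 1.049746
  k2 = f(0.180000, 1.294007) = 1.049307
  u ← 1.126048 + (0.16/2)·(1.049746 + 1.049307) = 1.293972
u(0.18) ≈ 1.2940

1.2940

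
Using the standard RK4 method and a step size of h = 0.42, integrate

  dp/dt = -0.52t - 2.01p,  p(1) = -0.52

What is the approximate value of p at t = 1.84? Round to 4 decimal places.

RK4: k1 = f(t_n, p_n); k2 = f(t_n + h/2, p_n + (h/2)·k1); k3 = f(t_n + h/2, p_n + (h/2)·k2); k4 = f(t_n + h, p_n + h·k3); p_{n+1} = p_n + (h/6)·(k1 + 2k2 + 2k3 + k4).
t=1.000000, p=-0.520000:
  k1 = f(1.000000, -0.520000) = 0.525200
  k2 = f(1.210000, -0.409708) = 0.194313
  k3 = f(1.210000, -0.479194) = 0.333980
  k4 = f(1.420000, -0.379728) = 0.024854
  p ← -0.520000 + (0.42/6)·(k1 + 2k2 + 2k3 + k4) = -0.407535
t=1.420000, p=-0.407535:
  k1 = f(1.420000, -0.407535) = 0.080746
  k2 = f(1.630000, -0.390579) = -0.062537
  k3 = f(1.630000, -0.420668) = -0.002057
  k4 = f(1.840000, -0.408399) = -0.135917
  p ← -0.407535 + (0.42/6)·(k1 + 2k2 + 2k3 + k4) = -0.420440
p(1.84) ≈ -0.4204

-0.4204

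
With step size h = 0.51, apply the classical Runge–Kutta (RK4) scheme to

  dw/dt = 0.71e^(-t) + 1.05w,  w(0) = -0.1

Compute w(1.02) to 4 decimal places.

0.5941

RK4: k1 = f(t_n, w_n); k2 = f(t_n + h/2, w_n + (h/2)·k1); k3 = f(t_n + h/2, w_n + (h/2)·k2); k4 = f(t_n + h, w_n + h·k3); w_{n+1} = w_n + (h/6)·(k1 + 2k2 + 2k3 + k4).
t=0.000000, w=-0.100000:
  k1 = f(0.000000, -0.100000) = 0.605000
  k2 = f(0.255000, 0.054275) = 0.607179
  k3 = f(0.255000, 0.054831) = 0.607763
  k4 = f(0.510000, 0.209959) = 0.646809
  w ← -0.100000 + (0.51/6)·(k1 + 2k2 + 2k3 + k4) = 0.212944
t=0.510000, w=0.212944:
  k1 = f(0.510000, 0.212944) = 0.649943
  k2 = f(0.765000, 0.378679) = 0.728001
  k3 = f(0.765000, 0.398584) = 0.748900
  k4 = f(1.020000, 0.594883) = 0.880650
  w ← 0.212944 + (0.51/6)·(k1 + 2k2 + 2k3 + k4) = 0.594118
w(1.02) ≈ 0.5941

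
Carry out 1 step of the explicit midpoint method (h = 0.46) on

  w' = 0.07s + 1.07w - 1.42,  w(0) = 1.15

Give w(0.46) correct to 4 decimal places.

1.0488

Midpoint: k1 = f(s_n, w_n); k2 = f(s_n + h/2, w_n + (h/2)·k1); w_{n+1} = w_n + h·k2.
s=0.000000, w=1.150000:
  k1 = f(0.000000, 1.150000) = -0.189500
  k2 = f(0.230000, 1.106415) = -0.220036
  w ← 1.150000 + 0.46·(-0.220036) = 1.048783
w(0.46) ≈ 1.0488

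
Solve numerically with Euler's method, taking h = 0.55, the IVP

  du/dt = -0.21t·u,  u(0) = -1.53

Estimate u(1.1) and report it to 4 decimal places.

-1.4328

Euler: u_{n+1} = u_n + h·f(t_n, u_n).
t=0.000000, u=-1.530000: f=0.000000 → u ← -1.530000 + 0.55·0.000000 = -1.530000
t=0.550000, u=-1.530000: f=0.176715 → u ← -1.530000 + 0.55·0.176715 = -1.432807
u(1.1) ≈ -1.4328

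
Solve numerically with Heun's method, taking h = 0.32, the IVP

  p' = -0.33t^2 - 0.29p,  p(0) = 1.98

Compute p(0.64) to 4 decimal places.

1.6136

Heun: k1 = f(t_n, p_n); k2 = f(t_n + h, p_n + h·k1); p_{n+1} = p_n + (h/2)·(k1 + k2).
t=0.000000, p=1.980000:
  k1 = f(0.000000, 1.980000) = -0.574200
  k2 = f(0.320000, 1.796256) = -0.554706
  p ← 1.980000 + (0.32/2)·(-0.574200 + (-0.554706)) = 1.799375
t=0.320000, p=1.799375:
  k1 = f(0.320000, 1.799375) = -0.555611
  k2 = f(0.640000, 1.621580) = -0.605426
  p ← 1.799375 + (0.32/2)·(-0.555611 + (-0.605426)) = 1.613609
p(0.64) ≈ 1.6136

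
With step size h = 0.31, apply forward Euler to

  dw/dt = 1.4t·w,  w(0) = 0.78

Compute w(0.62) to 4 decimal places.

0.8849

Euler: w_{n+1} = w_n + h·f(t_n, w_n).
t=0.000000, w=0.780000: f=0.000000 → w ← 0.780000 + 0.31·0.000000 = 0.780000
t=0.310000, w=0.780000: f=0.338520 → w ← 0.780000 + 0.31·0.338520 = 0.884941
w(0.62) ≈ 0.8849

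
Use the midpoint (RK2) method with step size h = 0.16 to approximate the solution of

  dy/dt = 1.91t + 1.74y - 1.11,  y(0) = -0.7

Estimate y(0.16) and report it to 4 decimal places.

Midpoint: k1 = f(t_n, y_n); k2 = f(t_n + h/2, y_n + (h/2)·k1); y_{n+1} = y_n + h·k2.
t=0.000000, y=-0.700000:
  k1 = f(0.000000, -0.700000) = -2.328000
  k2 = f(0.080000, -0.886240) = -2.499258
  y ← -0.700000 + 0.16·(-2.499258) = -1.099881
y(0.16) ≈ -1.0999

-1.0999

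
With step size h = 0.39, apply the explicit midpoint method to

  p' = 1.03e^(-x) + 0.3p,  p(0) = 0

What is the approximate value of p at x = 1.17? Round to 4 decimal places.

0.8788

Midpoint: k1 = f(x_n, p_n); k2 = f(x_n + h/2, p_n + (h/2)·k1); p_{n+1} = p_n + h·k2.
x=0.000000, p=0.000000:
  k1 = f(0.000000, 0.000000) = 1.030000
  k2 = f(0.195000, 0.200850) = 0.907775
  p ← 0.000000 + 0.39·0.907775 = 0.354032
x=0.390000, p=0.354032:
  k1 = f(0.390000, 0.354032) = 0.803578
  k2 = f(0.585000, 0.510730) = 0.727038
  p ← 0.354032 + 0.39·0.727038 = 0.637577
x=0.780000, p=0.637577:
  k1 = f(0.780000, 0.637577) = 0.663431
  k2 = f(0.975000, 0.766946) = 0.618592
  p ← 0.637577 + 0.39·0.618592 = 0.878828
p(1.17) ≈ 0.8788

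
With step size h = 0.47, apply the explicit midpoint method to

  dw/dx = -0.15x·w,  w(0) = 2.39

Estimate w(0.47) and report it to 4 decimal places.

2.3504

Midpoint: k1 = f(x_n, w_n); k2 = f(x_n + h/2, w_n + (h/2)·k1); w_{n+1} = w_n + h·k2.
x=0.000000, w=2.390000:
  k1 = f(0.000000, 2.390000) = 0.000000
  k2 = f(0.235000, 2.390000) = -0.084248
  w ← 2.390000 + 0.47·(-0.084248) = 2.350404
w(0.47) ≈ 2.3504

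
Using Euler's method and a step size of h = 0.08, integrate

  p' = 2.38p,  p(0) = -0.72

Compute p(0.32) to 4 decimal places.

Euler: p_{n+1} = p_n + h·f(x_n, p_n).
x=0.000000, p=-0.720000: f=-1.713600 → p ← -0.720000 + 0.08·(-1.713600) = -0.857088
x=0.080000, p=-0.857088: f=-2.039869 → p ← -0.857088 + 0.08·(-2.039869) = -1.020278
x=0.160000, p=-1.020278: f=-2.428261 → p ← -1.020278 + 0.08·(-2.428261) = -1.214538
x=0.240000, p=-1.214538: f=-2.890601 → p ← -1.214538 + 0.08·(-2.890601) = -1.445787
p(0.32) ≈ -1.4458

-1.4458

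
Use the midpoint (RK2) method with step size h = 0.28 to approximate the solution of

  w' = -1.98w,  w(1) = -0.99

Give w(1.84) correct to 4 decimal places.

-0.2131

Midpoint: k1 = f(x_n, w_n); k2 = f(x_n + h/2, w_n + (h/2)·k1); w_{n+1} = w_n + h·k2.
x=1.000000, w=-0.990000:
  k1 = f(1.000000, -0.990000) = 1.960200
  k2 = f(1.140000, -0.715572) = 1.416833
  w ← -0.990000 + 0.28·1.416833 = -0.593287
x=1.280000, w=-0.593287:
  k1 = f(1.280000, -0.593287) = 1.174708
  k2 = f(1.420000, -0.428828) = 0.849079
  w ← -0.593287 + 0.28·0.849079 = -0.355545
x=1.560000, w=-0.355545:
  k1 = f(1.560000, -0.355545) = 0.703979
  k2 = f(1.700000, -0.256988) = 0.508836
  w ← -0.355545 + 0.28·0.508836 = -0.213071
w(1.84) ≈ -0.2131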